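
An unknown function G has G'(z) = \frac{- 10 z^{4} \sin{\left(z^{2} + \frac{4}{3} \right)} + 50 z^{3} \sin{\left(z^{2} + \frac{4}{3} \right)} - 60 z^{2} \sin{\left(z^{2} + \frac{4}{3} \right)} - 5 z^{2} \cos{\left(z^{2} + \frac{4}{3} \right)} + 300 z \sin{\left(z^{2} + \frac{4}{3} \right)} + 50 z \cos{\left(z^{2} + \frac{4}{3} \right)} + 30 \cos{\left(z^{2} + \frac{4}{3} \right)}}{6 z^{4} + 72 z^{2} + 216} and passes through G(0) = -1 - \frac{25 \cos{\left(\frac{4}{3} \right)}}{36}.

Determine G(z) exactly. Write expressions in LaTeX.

G(z) = \frac{5 \left(\frac{z}{3} - \frac{5}{3}\right) \cos{\left(z^{2} + \frac{4}{3} \right)}}{2 \left(z^{2} + 6\right)} - 1

The proposed G(z) is checked by its d/dz: the result must match the given G'(z).
A general antiderivative is \frac{5 \left(\frac{z}{3} - \frac{5}{3}\right) \cos{\left(z^{2} + \frac{4}{3} \right)}}{2 \left(z^{2} + 6\right)} + C.
The condition gives C = -1 - \frac{25 \cos{\left(\frac{4}{3} \right)}}{36} - (- \frac{25 \cos{\left(\frac{4}{3} \right)}}{36}) = -1.
So G(z) = \frac{5 \left(\frac{z}{3} - \frac{5}{3}\right) \cos{\left(z^{2} + \frac{4}{3} \right)}}{2 \left(z^{2} + 6\right)} - 1.
Check: d/dz[\frac{5 \left(\frac{z}{3} - \frac{5}{3}\right) \cos{\left(z^{2} + \frac{4}{3} \right)}}{2 \left(z^{2} + 6\right)} - 1] = \frac{- 10 z^{4} \sin{\left(z^{2} + \frac{4}{3} \right)} + 50 z^{3} \sin{\left(z^{2} + \frac{4}{3} \right)} - 60 z^{2} \sin{\left(z^{2} + \frac{4}{3} \right)} - 5 z^{2} \cos{\left(z^{2} + \frac{4}{3} \right)} + 300 z \sin{\left(z^{2} + \frac{4}{3} \right)} + 50 z \cos{\left(z^{2} + \frac{4}{3} \right)} + 30 \cos{\left(z^{2} + \frac{4}{3} \right)}}{6 z^{4} + 72 z^{2} + 216} = G'(z).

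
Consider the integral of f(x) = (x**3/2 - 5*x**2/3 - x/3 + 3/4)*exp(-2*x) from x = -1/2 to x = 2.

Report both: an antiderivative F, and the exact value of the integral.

Antiderivative: F(x) = -x**3*exp(-2*x)/4 + 11*x**2*exp(-2*x)/24 + 5*x*exp(-2*x)/8 - exp(-2*x)/16; value = 49*exp(-4)/48 + 11*exp(1)/48

f has the shape u'v + uv' for u = -x**3/4 + 11*x**2/24 + 5*x/8 - 1/16 and v = exp(-2*x) — it is the derivative of the product u*v.
F(x) = -x**3*exp(-2*x)/4 + 11*x**2*exp(-2*x)/24 + 5*x*exp(-2*x)/8 - exp(-2*x)/16 is an antiderivative of f.
Check: d/dx[-x**3*exp(-2*x)/4 + 11*x**2*exp(-2*x)/24 + 5*x*exp(-2*x)/8 - exp(-2*x)/16] = (6*x**3 - 20*x**2 - 4*x + 9)*exp(-2*x)/12, which equals f(x).
F(2) = 49*exp(-4)/48; F(-1/2) = -11*exp(1)/48.
Integral = F(2) - F(-1/2) = 49*exp(-4)/48 + 11*exp(1)/48.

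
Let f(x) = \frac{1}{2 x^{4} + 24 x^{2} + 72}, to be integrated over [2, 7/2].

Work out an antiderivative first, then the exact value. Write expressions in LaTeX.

An antiderivative F(x) passes only if d/dx[F] lands on f(x) exactly.
F(x) = \frac{6 x + \sqrt{6} \left(x^{2} + 6\right) \operatorname{atan}{\left(\frac{\sqrt{6} x}{6} \right)}}{144 \left(x^{2} + 6\right)} is an antiderivative of f.
Check: d/dx[\frac{6 x + \sqrt{6} \left(x^{2} + 6\right) \operatorname{atan}{\left(\frac{\sqrt{6} x}{6} \right)}}{144 \left(x^{2} + 6\right)}] = \frac{1}{2 x^{4} + 24 x^{2} + 72} = f(x).
F(7/2) = \frac{7}{876} + \frac{\sqrt{6} \operatorname{atan}{\left(\frac{7 \sqrt{6}}{12} \right)}}{144}; F(2) = \frac{1}{120} + \frac{\sqrt{6} \operatorname{atan}{\left(\frac{\sqrt{6}}{3} \right)}}{144}.
Integral = F(7/2) - F(2) = - \frac{\sqrt{6} \operatorname{atan}{\left(\frac{\sqrt{6}}{3} \right)}}{144} - \frac{1}{2920} + \frac{\sqrt{6} \operatorname{atan}{\left(\frac{7 \sqrt{6}}{12} \right)}}{144}.

Antiderivative: F(x) = \frac{6 x + \sqrt{6} \left(x^{2} + 6\right) \operatorname{atan}{\left(\frac{\sqrt{6} x}{6} \right)}}{144 \left(x^{2} + 6\right)}; value = - \frac{\sqrt{6} \operatorname{atan}{\left(\frac{\sqrt{6}}{3} \right)}}{144} - \frac{1}{2920} + \frac{\sqrt{6} \operatorname{atan}{\left(\frac{7 \sqrt{6}}{12} \right)}}{144}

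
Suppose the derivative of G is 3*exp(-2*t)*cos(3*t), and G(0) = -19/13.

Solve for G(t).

G(t) = (-13*exp(2*t) + 9*sin(3*t) - 6*cos(3*t))*exp(-2*t)/13

Recover the given G'(t) by differentiating a candidate G(t); any mismatch rules it out.
A general antiderivative is 9*exp(-2*t)*sin(3*t)/13 - 6*exp(-2*t)*cos(3*t)/13 + C.
The condition gives C = -19/13 - (-6/13) = -1.
So G(t) = (-13*exp(2*t) + 9*sin(3*t) - 6*cos(3*t))*exp(-2*t)/13.
Check: d/dt[(-13*exp(2*t) + 9*sin(3*t) - 6*cos(3*t))*exp(-2*t)/13] = 3*exp(-2*t)*cos(3*t) = G'(t).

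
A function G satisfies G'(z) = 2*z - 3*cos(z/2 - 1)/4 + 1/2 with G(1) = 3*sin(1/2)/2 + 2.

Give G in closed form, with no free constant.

G(z) = z**2 + z/2 - 3*sin(z/2 - 1)/2 + 1/2

Integrate term by term and add the pieces.
A general antiderivative is z**2 + z/2 - 3*sin(z/2 - 1)/2 - 1/2 + C.
The condition gives C = 3*sin(1/2)/2 + 2 - (3*sin(1/2)/2 + 1) = 1.
So G(z) = z**2 + z/2 - 3*sin(z/2 - 1)/2 + 1/2.
Check: d/dz[z**2 + z/2 - 3*sin(z/2 - 1)/2 + 1/2] = 2*z - 3*cos(z/2 - 1)/4 + 1/2 = G'(z).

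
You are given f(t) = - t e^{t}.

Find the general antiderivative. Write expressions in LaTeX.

f has the shape u'v + uv' for u = 1 - t and v = e^{t} — it is the derivative of the product u*v.
Check: d/dt[\left(1 - t\right) e^{t}] = - t e^{t} = f(t).

F(t) = \left(1 - t\right) e^{t} + C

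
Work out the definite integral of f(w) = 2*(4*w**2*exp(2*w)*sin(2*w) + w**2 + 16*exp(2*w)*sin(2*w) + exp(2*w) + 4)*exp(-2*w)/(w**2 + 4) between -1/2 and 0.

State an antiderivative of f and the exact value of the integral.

An antiderivative F(w) passes only if d/dw[F] lands on f(w) exactly.
F(w) = (-4*exp(2*w)*cos(2*w) + exp(2*w)*atan(w/2) - 1)*exp(-2*w) is an antiderivative of f.
Check: d/dw[(-4*exp(2*w)*cos(2*w) + exp(2*w)*atan(w/2) - 1)*exp(-2*w)] = (8*w**2*exp(2*w)*sin(2*w) + 2*w**2 + 32*exp(2*w)*sin(2*w) + 2*exp(2*w) + 8)/(w**2*exp(2*w) + 4*exp(2*w)), which equals f(w).
F(0) = -5; F(-1/2) = -exp(1) - 4*cos(1) - atan(1/4).
Integral = F(0) - F(-1/2) = -5 + atan(1/4) + 4*cos(1) + exp(1).

Antiderivative: F(w) = (-4*exp(2*w)*cos(2*w) + exp(2*w)*atan(w/2) - 1)*exp(-2*w); value = -5 + atan(1/4) + 4*cos(1) + exp(1)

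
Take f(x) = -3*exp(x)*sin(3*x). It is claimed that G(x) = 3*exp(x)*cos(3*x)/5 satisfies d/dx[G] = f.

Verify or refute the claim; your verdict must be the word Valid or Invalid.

Invalid: d/dx[G] - f = 6*exp(x)*sin(3*x)/5 + 3*exp(x)*cos(3*x)/5, which is not 0.

d/dx[G] = -9*exp(x)*sin(3*x)/5 + 3*exp(x)*cos(3*x)/5
d/dx[G] - f(x) = 6*exp(x)*sin(3*x)/5 + 3*exp(x)*cos(3*x)/5 != 0.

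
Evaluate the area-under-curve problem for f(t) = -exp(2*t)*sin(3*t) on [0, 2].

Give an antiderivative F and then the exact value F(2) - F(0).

Antiderivative: F(t) = -2*exp(2*t)*sin(3*t)/13 + 3*exp(2*t)*cos(3*t)/13; value = -3/13 - 2*exp(4)*sin(6)/13 + 3*exp(4)*cos(6)/13

Check any antiderivative F(t) by computing F'(t) and comparing it with f(t).
F(t) = -2*exp(2*t)*sin(3*t)/13 + 3*exp(2*t)*cos(3*t)/13 is an antiderivative of f.
Check: d/dt[-2*exp(2*t)*sin(3*t)/13 + 3*exp(2*t)*cos(3*t)/13] = -exp(2*t)*sin(3*t) = f(t).
F(2) = -2*exp(4)*sin(6)/13 + 3*exp(4)*cos(6)/13; F(0) = 3/13.
Integral = F(2) - F(0) = -3/13 - 2*exp(4)*sin(6)/13 + 3*exp(4)*cos(6)/13.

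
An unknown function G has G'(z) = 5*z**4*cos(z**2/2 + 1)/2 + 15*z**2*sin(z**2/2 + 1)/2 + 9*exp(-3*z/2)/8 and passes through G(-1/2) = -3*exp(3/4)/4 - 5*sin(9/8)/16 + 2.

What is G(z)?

G(z) = 5*z**3*sin(z**2/2 + 1)/2 + 2 - 3*exp(-3*z/2)/4

The integrand splits into summands that can be handled one at a time.
A general antiderivative is 5*z**3*sin(z**2/2 + 1)/2 - 3*exp(-3*z/2)/4 + C.
The condition gives C = -3*exp(3/4)/4 - 5*sin(9/8)/16 + 2 - (-3*exp(3/4)/4 - 5*sin(9/8)/16) = 2.
So G(z) = 5*z**3*sin(z**2/2 + 1)/2 + 2 - 3*exp(-3*z/2)/4.
Check: d/dz[5*z**3*sin(z**2/2 + 1)/2 + 2 - 3*exp(-3*z/2)/4] = (20*z**4*exp(3*z/2)*cos(z**2/2 + 1) + 60*z**2*exp(3*z/2)*sin(z**2/2 + 1) + 9)*exp(-3*z/2)/8, which equals G'(z).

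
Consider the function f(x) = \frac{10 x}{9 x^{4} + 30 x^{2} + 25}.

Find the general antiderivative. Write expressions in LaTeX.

f matches the chain-rule pattern g'(h)*h' with inner function h(x) = 3 x^{2} + 5; substituting u = h(x) collapses the integral.
Check: d/dx[- \frac{5}{9 x^{2} + 15}] = \frac{10 x}{9 x^{4} + 30 x^{2} + 25} = f(x).

F(x) = - \frac{5}{9 x^{2} + 15} + C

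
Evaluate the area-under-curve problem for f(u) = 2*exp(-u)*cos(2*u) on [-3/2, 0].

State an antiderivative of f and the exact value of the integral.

An antiderivative F(u) passes only if d/du[F] lands on f(u) exactly.
F(u) = 4*exp(-u)*sin(2*u)/5 - 2*exp(-u)*cos(2*u)/5 is an antiderivative of f.
Check: d/du[4*exp(-u)*sin(2*u)/5 - 2*exp(-u)*cos(2*u)/5] = 2*exp(-u)*cos(2*u) = f(u).
F(0) = -2/5; F(-3/2) = -4*exp(3/2)*sin(3)/5 - 2*exp(3/2)*cos(3)/5.
Integral = F(0) - F(-3/2) = 2*exp(3/2)*cos(3)/5 - 2/5 + 4*exp(3/2)*sin(3)/5.

Antiderivative: F(u) = 4*exp(-u)*sin(2*u)/5 - 2*exp(-u)*cos(2*u)/5; value = 2*exp(3/2)*cos(3)/5 - 2/5 + 4*exp(3/2)*sin(3)/5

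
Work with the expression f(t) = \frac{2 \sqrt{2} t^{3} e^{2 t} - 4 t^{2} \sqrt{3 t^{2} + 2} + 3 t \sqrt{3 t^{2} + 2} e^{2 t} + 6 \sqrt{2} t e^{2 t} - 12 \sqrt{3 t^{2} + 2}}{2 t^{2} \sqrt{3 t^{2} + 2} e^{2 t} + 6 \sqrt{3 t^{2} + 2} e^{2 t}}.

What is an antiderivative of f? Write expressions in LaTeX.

An antiderivative is F(t) = \frac{2 \sqrt{\frac{3 t^{2}}{2} + 1}}{3} + \frac{3 \log{\left(t^{2} + 3 \right)}}{4} + e^{- 2 t}.

Recover f(t) by differentiating a candidate F(t); any mismatch rules it out.
Check: d/dt[\frac{2 \sqrt{\frac{3 t^{2}}{2} + 1}}{3} + \frac{3 \log{\left(t^{2} + 3 \right)}}{4} + e^{- 2 t}] = \frac{2 \sqrt{2} t^{3} e^{2 t} - 4 t^{2} \sqrt{3 t^{2} + 2} + 3 t \sqrt{3 t^{2} + 2} e^{2 t} + 6 \sqrt{2} t e^{2 t} - 12 \sqrt{3 t^{2} + 2}}{2 t^{2} \sqrt{3 t^{2} + 2} e^{2 t} + 6 \sqrt{3 t^{2} + 2} e^{2 t}} = f(t).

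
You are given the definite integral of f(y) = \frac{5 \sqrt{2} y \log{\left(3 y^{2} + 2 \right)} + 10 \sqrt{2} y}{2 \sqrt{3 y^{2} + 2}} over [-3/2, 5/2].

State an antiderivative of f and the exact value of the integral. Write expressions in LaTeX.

f has the shape u'v + uv' for u = \frac{5 \sqrt{\frac{3 y^{2}}{2} + 1}}{3} and v = \log{\left(3 y^{2} + 2 \right)} — it is the derivative of the product u*v.
F(y) = \frac{5 \sqrt{2} \sqrt{3 y^{2} + 2} \log{\left(3 y^{2} + 2 \right)}}{6} is an antiderivative of f.
Check: d/dy[\frac{5 \sqrt{2} \sqrt{3 y^{2} + 2} \log{\left(3 y^{2} + 2 \right)}}{6}] = \frac{5 \sqrt{2} y \log{\left(3 y^{2} + 2 \right)} + 10 \sqrt{2} y}{2 \sqrt{3 y^{2} + 2}} = f(y).
F(5/2) = \frac{5 \sqrt{166} \log{\left(\frac{83}{4} \right)}}{12}; F(-3/2) = \frac{5 \sqrt{70} \log{\left(\frac{35}{4} \right)}}{12}.
Integral = F(5/2) - F(-3/2) = - \frac{5 \sqrt{70} \log{\left(\frac{35}{4} \right)}}{12} + \frac{5 \sqrt{166} \log{\left(\frac{83}{4} \right)}}{12}.

Antiderivative: F(y) = \frac{5 \sqrt{2} \sqrt{3 y^{2} + 2} \log{\left(3 y^{2} + 2 \right)}}{6}; value = - \frac{5 \sqrt{70} \log{\left(\frac{35}{4} \right)}}{12} + \frac{5 \sqrt{166} \log{\left(\frac{83}{4} \right)}}{12}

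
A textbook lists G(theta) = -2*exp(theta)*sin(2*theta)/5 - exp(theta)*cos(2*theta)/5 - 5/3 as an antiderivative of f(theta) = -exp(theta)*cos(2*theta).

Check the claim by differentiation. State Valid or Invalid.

d/dtheta[G] = -exp(theta)*cos(2*theta)
This equals f(theta) exactly, so the claim holds.

Valid. The derivative of G reproduces f.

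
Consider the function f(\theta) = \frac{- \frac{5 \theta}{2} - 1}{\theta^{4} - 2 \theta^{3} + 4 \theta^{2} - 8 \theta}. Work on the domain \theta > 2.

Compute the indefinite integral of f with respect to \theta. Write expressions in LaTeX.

F(\theta) = \frac{\log{\left(\theta \right)} - 3 \log{\left(\theta - 2 \right)} + \log{\left(\theta^{2} + 4 \right)} + 3 \operatorname{atan}{\left(\frac{\theta}{2} \right)}}{8} + C

The denominator factors as 2 \theta \left(\theta - 2\right) \left(\theta^{2} + 4\right); partial fractions split f into directly integrable pieces: \frac{\theta + 3}{4 \left(\theta^{2} + 4\right)} - \frac{3}{8 \left(\theta - 2\right)} + \frac{1}{8 \theta}.
Check: d/d\theta[\frac{\log{\left(\theta \right)} - 3 \log{\left(\theta - 2 \right)} + \log{\left(\theta^{2} + 4 \right)} + 3 \operatorname{atan}{\left(\frac{\theta}{2} \right)}}{8}] = \frac{- 5 \theta - 2}{2 \theta^{4} - 4 \theta^{3} + 8 \theta^{2} - 16 \theta}, which equals f(\theta).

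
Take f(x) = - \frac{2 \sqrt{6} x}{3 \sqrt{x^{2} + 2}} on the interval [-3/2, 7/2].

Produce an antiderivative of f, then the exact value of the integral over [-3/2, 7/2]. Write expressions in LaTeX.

Antiderivative: F(x) = - \frac{4 \sqrt{\frac{3 x^{2}}{2} + 3}}{3}; value = - \sqrt{38} + \frac{\sqrt{102}}{3}

f matches the chain-rule pattern g'(h)*h' with inner function h(x) = \frac{3 x^{2}}{2} + 3; substituting u = h(x) collapses the integral.
F(x) = - \frac{4 \sqrt{\frac{3 x^{2}}{2} + 3}}{3} is an antiderivative of f.
Check: d/dx[- \frac{4 \sqrt{\frac{3 x^{2}}{2} + 3}}{3}] = - \frac{2 \sqrt{6} x}{3 \sqrt{x^{2} + 2}} = f(x).
F(7/2) = - \sqrt{38}; F(-3/2) = - \frac{\sqrt{102}}{3}.
Integral = F(7/2) - F(-3/2) = - \sqrt{38} + \frac{\sqrt{102}}{3}.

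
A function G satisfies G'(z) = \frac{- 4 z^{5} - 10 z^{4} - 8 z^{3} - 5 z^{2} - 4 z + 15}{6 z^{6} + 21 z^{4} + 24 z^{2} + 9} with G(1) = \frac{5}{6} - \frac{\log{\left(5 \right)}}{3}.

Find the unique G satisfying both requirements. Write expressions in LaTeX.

G(z) = - \frac{z^{2} \log{\left(2 z^{2} + 3 \right)} - 5 z + \log{\left(2 z^{2} + 3 \right)}}{3 \left(z^{2} + 1\right)}

Whatever form G(z) takes, its d/dz must return the stated G'(z).
A general antiderivative is \frac{5 z}{3 \left(z^{2} + 1\right)} - \frac{\log{\left(2 z^{2} + 3 \right)}}{3} + C.
The condition gives C = \frac{5}{6} - \frac{\log{\left(5 \right)}}{3} - (\frac{5}{6} - \frac{\log{\left(5 \right)}}{3}) = 0.
So G(z) = - \frac{z^{2} \log{\left(2 z^{2} + 3 \right)} - 5 z + \log{\left(2 z^{2} + 3 \right)}}{3 \left(z^{2} + 1\right)}.
Check: d/dz[- \frac{z^{2} \log{\left(2 z^{2} + 3 \right)} - 5 z + \log{\left(2 z^{2} + 3 \right)}}{3 \left(z^{2} + 1\right)}] = \frac{- 4 z^{5} - 10 z^{4} - 8 z^{3} - 5 z^{2} - 4 z + 15}{6 z^{6} + 21 z^{4} + 24 z^{2} + 9} = G'(z).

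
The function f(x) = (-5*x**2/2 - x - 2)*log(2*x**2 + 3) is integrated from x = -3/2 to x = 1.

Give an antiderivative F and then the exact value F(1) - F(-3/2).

Differentiate the proposed F(x) back; it has to land on f(x) exactly.
F(x) = -5*x**3*log(2*x**2 + 3)/6 + 5*x**3/9 - x**2*log(2*x**2 + 3)/2 + x**2/2 - 2*x*log(2*x**2 + 3) + 3*x/2 - 3*log(x**2 + 3/2)/4 - 3*sqrt(6)*atan(sqrt(6)*x/3)/4 is an antiderivative of f.
Check: d/dx[-5*x**3*log(2*x**2 + 3)/6 + 5*x**3/9 - x**2*log(2*x**2 + 3)/2 + x**2/2 - 2*x*log(2*x**2 + 3) + 3*x/2 - 3*log(x**2 + 3/2)/4 - 3*sqrt(6)*atan(sqrt(6)*x/3)/4] = -5*x**2*log(2*x**2 + 3)/2 - x*log(2*x**2 + 3) - 2*log(2*x**2 + 3), which equals f(x).
F(1) = -10*log(5)/3 - 3*sqrt(6)*atan(sqrt(6)/3)/4 - 3*log(5/2)/4 + 23/9; F(-3/2) = -3 - 3*log(15/4)/4 + 3*sqrt(6)*atan(sqrt(6)/2)/4 + 75*log(15/2)/16.
Integral = F(1) - F(-3/2) = -75*log(15/2)/16 - 10*log(5)/3 - 3*sqrt(6)*atan(sqrt(6)/2)/4 - 3*sqrt(6)*atan(sqrt(6)/3)/4 - 3*log(5/2)/4 + 3*log(15/4)/4 + 50/9.

Antiderivative: F(x) = -5*x**3*log(2*x**2 + 3)/6 + 5*x**3/9 - x**2*log(2*x**2 + 3)/2 + x**2/2 - 2*x*log(2*x**2 + 3) + 3*x/2 - 3*log(x**2 + 3/2)/4 - 3*sqrt(6)*atan(sqrt(6)*x/3)/4; value = -75*log(15/2)/16 - 10*log(5)/3 - 3*sqrt(6)*atan(sqrt(6)/2)/4 - 3*sqrt(6)*atan(sqrt(6)/3)/4 - 3*log(5/2)/4 + 3*log(15/4)/4 + 50/9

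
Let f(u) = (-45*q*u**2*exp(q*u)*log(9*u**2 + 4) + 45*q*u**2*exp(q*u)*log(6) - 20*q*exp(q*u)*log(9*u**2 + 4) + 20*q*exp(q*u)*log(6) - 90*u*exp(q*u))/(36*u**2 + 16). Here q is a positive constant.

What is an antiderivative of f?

An antiderivative is F(u) = -5*exp(q*u)*log(3*u**2/2 + 2/3)/4.

f has the shape v'r + vr' for v = -5*exp(q*u)/4 and r = log(3*u**2/2 + 2/3) — it is the derivative of the product v*r.
Check: d/du[-5*exp(q*u)*log(3*u**2/2 + 2/3)/4] = (-45*q*u**2*exp(q*u)*log(9*u**2 + 4) + 45*q*u**2*exp(q*u)*log(6) - 20*q*exp(q*u)*log(9*u**2 + 4) + 20*q*exp(q*u)*log(6) - 90*u*exp(q*u))/(36*u**2 + 16) = f(u).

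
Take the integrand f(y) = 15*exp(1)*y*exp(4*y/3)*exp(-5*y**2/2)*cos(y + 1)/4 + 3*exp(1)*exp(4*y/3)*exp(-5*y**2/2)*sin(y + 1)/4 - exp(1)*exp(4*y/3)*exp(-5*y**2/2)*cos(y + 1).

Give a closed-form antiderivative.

f has the shape u'v + uv' for u = -3*cos(y + 1)/4 and v = exp(-5*y**2/2 + 4*y/3 + 1) — it is the derivative of the product u*v.
Check: d/dy[-3*exp(1)*exp(4*y/3)*exp(-5*y**2/2)*cos(y + 1)/4] = (15*exp(1)*y*exp(4*y/3)*cos(y + 1) + 3*exp(1)*exp(4*y/3)*sin(y + 1) - 4*exp(1)*exp(4*y/3)*cos(y + 1))*exp(-5*y**2/2)/4, which equals f(y).

An antiderivative is F(y) = -3*exp(1)*exp(4*y/3)*exp(-5*y**2/2)*cos(y + 1)/4.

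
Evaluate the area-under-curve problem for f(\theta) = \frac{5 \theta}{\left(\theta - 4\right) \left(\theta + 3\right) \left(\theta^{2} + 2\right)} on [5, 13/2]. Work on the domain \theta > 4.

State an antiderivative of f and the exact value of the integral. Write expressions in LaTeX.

Antiderivative: F(\theta) = \frac{5 \left(44 \log{\left(\theta - 4 \right)} + 54 \log{\left(\theta + 3 \right)} - 49 \log{\left(\theta^{2} + 2 \right)} - 7 \sqrt{2} \operatorname{atan}{\left(\frac{\sqrt{2} \theta}{2} \right)}\right)}{1386}; value = - \frac{35 \log{\left(\frac{177}{4} \right)}}{198} - \frac{15 \log{\left(8 \right)}}{77} - \frac{5 \sqrt{2} \operatorname{atan}{\left(\frac{13 \sqrt{2}}{4} \right)}}{198} + \frac{5 \sqrt{2} \operatorname{atan}{\left(\frac{5 \sqrt{2}}{2} \right)}}{198} + \frac{10 \log{\left(\frac{5}{2} \right)}}{63} + \frac{15 \log{\left(\frac{19}{2} \right)}}{77} + \frac{35 \log{\left(27 \right)}}{198}

Factor the denominator (\left(\theta - 4\right) \left(\theta + 3\right) \left(\theta^{2} + 2\right)) and decompose: f = - \frac{5 \left(7 \theta + 1\right)}{99 \left(\theta^{2} + 2\right)} + \frac{15}{77 \left(\theta + 3\right)} + \frac{10}{63 \left(\theta - 4\right)}; each piece integrates to a log, atan, or power term.
F(\theta) = \frac{5 \left(44 \log{\left(\theta - 4 \right)} + 54 \log{\left(\theta + 3 \right)} - 49 \log{\left(\theta^{2} + 2 \right)} - 7 \sqrt{2} \operatorname{atan}{\left(\frac{\sqrt{2} \theta}{2} \right)}\right)}{1386} is an antiderivative of f.
Check: d/d\theta[\frac{5 \left(44 \log{\left(\theta - 4 \right)} + 54 \log{\left(\theta + 3 \right)} - 49 \log{\left(\theta^{2} + 2 \right)} - 7 \sqrt{2} \operatorname{atan}{\left(\frac{\sqrt{2} \theta}{2} \right)}\right)}{1386}] = \frac{5 \theta}{\theta^{4} - \theta^{3} - 10 \theta^{2} - 2 \theta - 24}, which equals f(\theta).
F(13/2) = - \frac{35 \log{\left(\frac{177}{4} \right)}}{198} - \frac{5 \sqrt{2} \operatorname{atan}{\left(\frac{13 \sqrt{2}}{4} \right)}}{198} + \frac{10 \log{\left(\frac{5}{2} \right)}}{63} + \frac{15 \log{\left(\frac{19}{2} \right)}}{77}; F(5) = - \frac{35 \log{\left(27 \right)}}{198} - \frac{5 \sqrt{2} \operatorname{atan}{\left(\frac{5 \sqrt{2}}{2} \right)}}{198} + \frac{15 \log{\left(8 \right)}}{77}.
Integral = F(13/2) - F(5) = - \frac{35 \log{\left(\frac{177}{4} \right)}}{198} - \frac{15 \log{\left(8 \right)}}{77} - \frac{5 \sqrt{2} \operatorname{atan}{\left(\frac{13 \sqrt{2}}{4} \right)}}{198} + \frac{5 \sqrt{2} \operatorname{atan}{\left(\frac{5 \sqrt{2}}{2} \right)}}{198} + \frac{10 \log{\left(\frac{5}{2} \right)}}{63} + \frac{15 \log{\left(\frac{19}{2} \right)}}{77} + \frac{35 \log{\left(27 \right)}}{198}.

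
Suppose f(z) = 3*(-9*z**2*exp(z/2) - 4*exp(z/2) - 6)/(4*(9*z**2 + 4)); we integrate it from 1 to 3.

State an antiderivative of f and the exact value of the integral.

Antiderivative: F(z) = -3*exp(z/2)/2 - 3*atan(3*z/2)/4; value = -3*exp(3/2)/2 - 3*atan(9/2)/4 + 3*atan(3/2)/4 + 3*exp(1/2)/2

A first test for any F(z): its z-derivative must equal f(z) identically.
F(z) = -3*exp(z/2)/2 - 3*atan(3*z/2)/4 is an antiderivative of f.
Check: d/dz[-3*exp(z/2)/2 - 3*atan(3*z/2)/4] = (-27*z**2*exp(z/2) - 12*exp(z/2) - 18)/(36*z**2 + 16), which equals f(z).
F(3) = -3*exp(3/2)/2 - 3*atan(9/2)/4; F(1) = -3*exp(1/2)/2 - 3*atan(3/2)/4.
Integral = F(3) - F(1) = -3*exp(3/2)/2 - 3*atan(9/2)/4 + 3*atan(3/2)/4 + 3*exp(1/2)/2.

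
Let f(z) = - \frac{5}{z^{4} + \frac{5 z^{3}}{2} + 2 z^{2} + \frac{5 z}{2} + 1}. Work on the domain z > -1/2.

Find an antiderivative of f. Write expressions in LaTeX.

Factor the denominator (\left(z + 2\right) \left(2 z + 1\right) \left(z^{2} + 1\right)) and decompose: f = \frac{2 z}{z^{2} + 1} - \frac{16}{3 \left(2 z + 1\right)} + \frac{2}{3 \left(z + 2\right)}; each piece integrates to a log, atan, or power term.
Check: d/dz[- \frac{8 \log{\left(z + \frac{1}{2} \right)} - 2 \log{\left(z + 2 \right)} - 3 \log{\left(z^{2} + 1 \right)}}{3}] = - \frac{10}{2 z^{4} + 5 z^{3} + 4 z^{2} + 5 z + 2}, which equals f(z).

An antiderivative is F(z) = - \frac{8 \log{\left(z + \frac{1}{2} \right)} - 2 \log{\left(z + 2 \right)} - 3 \log{\left(z^{2} + 1 \right)}}{3}.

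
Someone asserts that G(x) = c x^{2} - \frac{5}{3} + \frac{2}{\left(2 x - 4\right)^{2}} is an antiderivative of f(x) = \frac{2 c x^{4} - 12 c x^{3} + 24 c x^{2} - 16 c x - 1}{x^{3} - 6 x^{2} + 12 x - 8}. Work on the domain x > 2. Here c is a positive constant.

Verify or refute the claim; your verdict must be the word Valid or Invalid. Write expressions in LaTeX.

Valid. The derivative of G reproduces f.

d/dx[G] = \frac{2 c x^{4} - 12 c x^{3} + 24 c x^{2} - 16 c x - 1}{x^{3} - 6 x^{2} + 12 x - 8}
This equals f(x) exactly, so the claim holds.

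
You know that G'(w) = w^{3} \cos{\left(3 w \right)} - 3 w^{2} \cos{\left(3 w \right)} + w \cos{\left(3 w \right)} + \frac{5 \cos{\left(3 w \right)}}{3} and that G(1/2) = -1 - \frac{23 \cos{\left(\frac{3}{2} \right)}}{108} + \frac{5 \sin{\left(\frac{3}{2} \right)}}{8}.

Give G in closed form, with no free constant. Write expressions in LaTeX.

The integrand splits into summands that can be handled one at a time.
A general antiderivative is \frac{w^{3} \sin{\left(3 w \right)}}{3} - w^{2} \sin{\left(3 w \right)} + \frac{w^{2} \cos{\left(3 w \right)}}{3} + \frac{w \sin{\left(3 w \right)}}{9} - \frac{2 w \cos{\left(3 w \right)}}{3} + \frac{7 \sin{\left(3 w \right)}}{9} + \frac{\cos{\left(3 w \right)}}{27} + C.
The condition gives C = -1 - \frac{23 \cos{\left(\frac{3}{2} \right)}}{108} + \frac{5 \sin{\left(\frac{3}{2} \right)}}{8} - (- \frac{23 \cos{\left(\frac{3}{2} \right)}}{108} + \frac{5 \sin{\left(\frac{3}{2} \right)}}{8}) = -1.
So G(w) = \frac{w^{3} \sin{\left(3 w \right)}}{3} - w^{2} \sin{\left(3 w \right)} + \frac{w^{2} \cos{\left(3 w \right)}}{3} + \frac{w \sin{\left(3 w \right)}}{9} - \frac{2 w \cos{\left(3 w \right)}}{3} + \frac{7 \sin{\left(3 w \right)}}{9} + \frac{\cos{\left(3 w \right)}}{27} - 1.
Check: d/dw[\frac{w^{3} \sin{\left(3 w \right)}}{3} - w^{2} \sin{\left(3 w \right)} + \frac{w^{2} \cos{\left(3 w \right)}}{3} + \frac{w \sin{\left(3 w \right)}}{9} - \frac{2 w \cos{\left(3 w \right)}}{3} + \frac{7 \sin{\left(3 w \right)}}{9} + \frac{\cos{\left(3 w \right)}}{27} - 1] = w^{3} \cos{\left(3 w \right)} - 3 w^{2} \cos{\left(3 w \right)} + w \cos{\left(3 w \right)} + \frac{5 \cos{\left(3 w \right)}}{3} = G'(w).

G(w) = \frac{w^{3} \sin{\left(3 w \right)}}{3} - w^{2} \sin{\left(3 w \right)} + \frac{w^{2} \cos{\left(3 w \right)}}{3} + \frac{w \sin{\left(3 w \right)}}{9} - \frac{2 w \cos{\left(3 w \right)}}{3} + \frac{7 \sin{\left(3 w \right)}}{9} + \frac{\cos{\left(3 w \right)}}{27} - 1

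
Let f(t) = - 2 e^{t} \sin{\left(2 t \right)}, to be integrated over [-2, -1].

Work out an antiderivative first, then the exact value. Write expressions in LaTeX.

Antiderivative: F(t) = - \frac{2 e^{t} \sin{\left(2 t \right)}}{5} + \frac{4 e^{t} \cos{\left(2 t \right)}}{5}; value = \frac{4 \cos{\left(2 \right)}}{5 e} - \frac{2 \sin{\left(4 \right)}}{5 e^{2}} - \frac{4 \cos{\left(4 \right)}}{5 e^{2}} + \frac{2 \sin{\left(2 \right)}}{5 e}

Check any antiderivative F(t) by computing F'(t) and comparing it with f(t).
F(t) = - \frac{2 e^{t} \sin{\left(2 t \right)}}{5} + \frac{4 e^{t} \cos{\left(2 t \right)}}{5} is an antiderivative of f.
Check: d/dt[- \frac{2 e^{t} \sin{\left(2 t \right)}}{5} + \frac{4 e^{t} \cos{\left(2 t \right)}}{5}] = - 2 e^{t} \sin{\left(2 t \right)} = f(t).
F(-1) = \frac{4 \cos{\left(2 \right)}}{5 e} + \frac{2 \sin{\left(2 \right)}}{5 e}; F(-2) = \frac{4 \cos{\left(4 \right)}}{5 e^{2}} + \frac{2 \sin{\left(4 \right)}}{5 e^{2}}.
Integral = F(-1) - F(-2) = \frac{4 \cos{\left(2 \right)}}{5 e} - \frac{2 \sin{\left(4 \right)}}{5 e^{2}} - \frac{4 \cos{\left(4 \right)}}{5 e^{2}} + \frac{2 \sin{\left(2 \right)}}{5 e}.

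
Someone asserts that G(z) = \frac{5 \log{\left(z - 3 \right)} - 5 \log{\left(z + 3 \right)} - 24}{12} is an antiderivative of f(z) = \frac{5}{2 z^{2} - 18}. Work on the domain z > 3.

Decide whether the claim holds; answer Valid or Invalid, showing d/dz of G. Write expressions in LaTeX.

d/dz[G] = \frac{5}{2 z^{2} - 18}
This equals f(z) exactly, so the claim holds.

Valid: G'(z) = f(z).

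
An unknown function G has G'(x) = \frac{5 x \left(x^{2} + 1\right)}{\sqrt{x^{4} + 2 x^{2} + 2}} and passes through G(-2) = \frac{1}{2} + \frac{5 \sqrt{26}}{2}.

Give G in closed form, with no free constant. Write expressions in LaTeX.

The substitution u = x^{4} + 2 x^{2} + 2 works: G'(x) is exactly (dG/du)*(du/dx) for that inner function.
A general antiderivative is \frac{5 \sqrt{x^{4} + 2 x^{2} + 2}}{2} + C.
The condition gives C = \frac{1}{2} + \frac{5 \sqrt{26}}{2} - (\frac{5 \sqrt{26}}{2}) = \frac{1}{2}.
So G(x) = \frac{5 \sqrt{x^{4} + 2 x^{2} + 2}}{2} + \frac{1}{2}.
Check: d/dx[\frac{5 \sqrt{x^{4} + 2 x^{2} + 2}}{2} + \frac{1}{2}] = \frac{5 x^{3} + 5 x}{\sqrt{x^{4} + 2 x^{2} + 2}}, which equals G'(x).

G(x) = \frac{5 \sqrt{x^{4} + 2 x^{2} + 2}}{2} + \frac{1}{2}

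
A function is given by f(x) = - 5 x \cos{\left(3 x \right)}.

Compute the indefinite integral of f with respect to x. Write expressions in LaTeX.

F(x) = - \frac{5 x \sin{\left(3 x \right)}}{3} - \frac{5 \cos{\left(3 x \right)}}{9} + C

Any candidate F(x) must reproduce f(x) exactly when differentiated.
Check: d/dx[- \frac{5 x \sin{\left(3 x \right)}}{3} - \frac{5 \cos{\left(3 x \right)}}{9}] = - 5 x \cos{\left(3 x \right)} = f(x).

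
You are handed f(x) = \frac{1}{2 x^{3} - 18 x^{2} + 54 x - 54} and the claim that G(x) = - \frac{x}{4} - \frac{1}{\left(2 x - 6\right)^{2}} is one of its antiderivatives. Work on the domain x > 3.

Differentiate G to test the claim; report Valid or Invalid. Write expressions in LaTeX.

Invalid: d/dx[G] - f = - \frac{1}{4}, which is not 0.

d/dx[G] = \frac{- x^{3} + 9 x^{2} - 27 x + 29}{4 x^{3} - 36 x^{2} + 108 x - 108}
d/dx[G] - f(x) = - \frac{1}{4} != 0.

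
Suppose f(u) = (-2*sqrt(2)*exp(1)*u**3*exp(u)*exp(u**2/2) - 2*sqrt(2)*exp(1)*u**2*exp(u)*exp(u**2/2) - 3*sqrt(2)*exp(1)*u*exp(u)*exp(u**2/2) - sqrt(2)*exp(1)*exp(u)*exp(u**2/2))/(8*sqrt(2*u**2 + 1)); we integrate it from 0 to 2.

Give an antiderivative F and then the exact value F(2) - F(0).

Antiderivative: F(u) = -sqrt(2)*sqrt(2*u**2 + 1)*exp(u**2/2 + u + 1)/8; value = -3*sqrt(2)*exp(5)/8 + sqrt(2)*exp(1)/8

f has the shape v'r + vr' for v = -sqrt(u**2 + 1/2)/4 and r = exp(u**2/2 + u + 1) — it is the derivative of the product v*r.
F(u) = -sqrt(2)*sqrt(2*u**2 + 1)*exp(u**2/2 + u + 1)/8 is an antiderivative of f.
Check: d/du[-sqrt(2)*sqrt(2*u**2 + 1)*exp(u**2/2 + u + 1)/8] = (-2*sqrt(2)*exp(1)*u**3*exp(u)*exp(u**2/2) - 2*sqrt(2)*exp(1)*u**2*exp(u)*exp(u**2/2) - 3*sqrt(2)*exp(1)*u*exp(u)*exp(u**2/2) - sqrt(2)*exp(1)*exp(u)*exp(u**2/2))/(8*sqrt(2*u**2 + 1)) = f(u).
F(2) = -3*sqrt(2)*exp(5)/8; F(0) = -sqrt(2)*exp(1)/8.
Integral = F(2) - F(0) = -3*sqrt(2)*exp(5)/8 + sqrt(2)*exp(1)/8.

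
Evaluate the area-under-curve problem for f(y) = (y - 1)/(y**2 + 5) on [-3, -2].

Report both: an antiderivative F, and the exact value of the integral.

A candidate is checked by its d/dy: the result must match f(y).
F(y) = -(-5*log(y**2 + 5) + 2*sqrt(5)*atan(sqrt(5)*y/5))/10 is an antiderivative of f.
Check: d/dy[-(-5*log(y**2 + 5) + 2*sqrt(5)*atan(sqrt(5)*y/5))/10] = (y - 1)/(y**2 + 5) = f(y).
F(-2) = sqrt(5)*atan(2*sqrt(5)/5)/5 + log(9)/2; F(-3) = sqrt(5)*atan(3*sqrt(5)/5)/5 + log(14)/2.
Integral = F(-2) - F(-3) = -log(14)/2 - sqrt(5)*atan(3*sqrt(5)/5)/5 + sqrt(5)*atan(2*sqrt(5)/5)/5 + log(9)/2.

Antiderivative: F(y) = -(-5*log(y**2 + 5) + 2*sqrt(5)*atan(sqrt(5)*y/5))/10; value = -log(14)/2 - sqrt(5)*atan(3*sqrt(5)/5)/5 + sqrt(5)*atan(2*sqrt(5)/5)/5 + log(9)/2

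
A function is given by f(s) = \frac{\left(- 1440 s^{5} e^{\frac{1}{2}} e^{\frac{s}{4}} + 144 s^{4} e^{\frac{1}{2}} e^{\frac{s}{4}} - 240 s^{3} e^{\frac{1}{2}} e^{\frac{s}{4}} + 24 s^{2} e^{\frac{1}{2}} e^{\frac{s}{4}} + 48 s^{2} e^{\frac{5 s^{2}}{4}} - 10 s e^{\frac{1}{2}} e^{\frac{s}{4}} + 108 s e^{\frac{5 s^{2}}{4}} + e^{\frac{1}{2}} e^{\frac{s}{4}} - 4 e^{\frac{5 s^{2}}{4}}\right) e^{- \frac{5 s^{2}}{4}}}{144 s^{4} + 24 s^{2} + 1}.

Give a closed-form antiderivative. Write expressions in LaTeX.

An antiderivative is F(s) = \frac{96 s^{2} e^{\frac{1}{2}} e^{\frac{s}{4}} e^{- \frac{5 s^{2}}{4}} - 8 s + 8 e^{\frac{1}{2}} e^{\frac{s}{4}} e^{- \frac{5 s^{2}}{4}} - 9}{2 \left(12 s^{2} + 1\right)}.

Since d/ds undoes antidifferentiation here, F'(s) = f(s) is required of F(s).
Check: d/ds[\frac{96 s^{2} e^{\frac{1}{2}} e^{\frac{s}{4}} e^{- \frac{5 s^{2}}{4}} - 8 s + 8 e^{\frac{1}{2}} e^{\frac{s}{4}} e^{- \frac{5 s^{2}}{4}} - 9}{2 \left(12 s^{2} + 1\right)}] = \frac{- 1440 s^{5} e^{\frac{1}{2}} e^{\frac{s}{4}} e^{\frac{5 s^{2}}{4}} + 144 s^{4} e^{\frac{1}{2}} e^{\frac{s}{4}} e^{\frac{5 s^{2}}{4}} - 240 s^{3} e^{\frac{1}{2}} e^{\frac{s}{4}} e^{\frac{5 s^{2}}{4}} + 24 s^{2} e^{\frac{1}{2}} e^{\frac{s}{4}} e^{\frac{5 s^{2}}{4}} + 48 s^{2} e^{\frac{5 s^{2}}{2}} - 10 s e^{\frac{1}{2}} e^{\frac{s}{4}} e^{\frac{5 s^{2}}{4}} + 108 s e^{\frac{5 s^{2}}{2}} + e^{\frac{1}{2}} e^{\frac{s}{4}} e^{\frac{5 s^{2}}{4}} - 4 e^{\frac{5 s^{2}}{2}}}{144 s^{4} e^{\frac{5 s^{2}}{2}} + 24 s^{2} e^{\frac{5 s^{2}}{2}} + e^{\frac{5 s^{2}}{2}}}, which equals f(s).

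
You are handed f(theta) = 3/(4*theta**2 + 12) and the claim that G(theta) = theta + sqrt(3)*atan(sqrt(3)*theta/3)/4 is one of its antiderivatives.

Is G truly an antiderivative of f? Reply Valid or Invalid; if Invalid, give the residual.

Invalid: d/dtheta[G] - f = 1, which is not 0.

d/dtheta[G] = (4*theta**2 + 15)/(4*theta**2 + 12)
d/dtheta[G] - f(theta) = 1 != 0.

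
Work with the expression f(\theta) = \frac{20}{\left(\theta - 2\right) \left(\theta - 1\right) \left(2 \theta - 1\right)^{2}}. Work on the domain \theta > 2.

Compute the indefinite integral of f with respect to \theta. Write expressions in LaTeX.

The denominator factors as \left(\theta - 2\right) \left(\theta - 1\right) \left(2 \theta - 1\right)^{2}; partial fractions split f into directly integrable pieces: \frac{320}{9 \left(2 \theta - 1\right)} + \frac{80}{3 \left(2 \theta - 1\right)^{2}} - \frac{20}{\theta - 1} + \frac{20}{9 \left(\theta - 2\right)}.
Check: d/d\theta[\frac{20 \log{\left(\theta - 2 \right)}}{9} - 20 \log{\left(\theta - 1 \right)} + \frac{160 \log{\left(\theta - \frac{1}{2} \right)}}{9} - \frac{40}{6 \theta - 3}] = \frac{20}{4 \theta^{4} - 16 \theta^{3} + 21 \theta^{2} - 11 \theta + 2}, which equals f(\theta).

F(\theta) = \frac{20 \log{\left(\theta - 2 \right)}}{9} - 20 \log{\left(\theta - 1 \right)} + \frac{160 \log{\left(\theta - \frac{1}{2} \right)}}{9} - \frac{40}{6 \theta - 3} + C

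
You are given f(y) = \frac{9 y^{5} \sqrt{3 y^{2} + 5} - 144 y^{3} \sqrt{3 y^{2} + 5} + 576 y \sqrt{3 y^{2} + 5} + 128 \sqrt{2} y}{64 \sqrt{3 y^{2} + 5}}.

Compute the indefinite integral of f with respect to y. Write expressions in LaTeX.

F(y) = \frac{3 y^{6}}{128} - \frac{9 y^{4}}{16} + \frac{9 y^{2}}{2} + \frac{2 \sqrt{2} \sqrt{3 y^{2} + 5}}{3} + C

A candidate is checked by its d/dy: the result must match f(y).
Check: d/dy[\frac{3 y^{6}}{128} - \frac{9 y^{4}}{16} + \frac{9 y^{2}}{2} + \frac{2 \sqrt{2} \sqrt{3 y^{2} + 5}}{3}] = \frac{9 y^{5} \sqrt{3 y^{2} + 5} - 144 y^{3} \sqrt{3 y^{2} + 5} + 576 y \sqrt{3 y^{2} + 5} + 128 \sqrt{2} y}{64 \sqrt{3 y^{2} + 5}} = f(y).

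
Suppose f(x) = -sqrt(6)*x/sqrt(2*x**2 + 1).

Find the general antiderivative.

F(x) = -sqrt(3*x**2 + 3/2) + C

The substitution u = 3*x**2 + 3/2 works: f is exactly (dF/du)*(du/dx) for that inner function.
Check: d/dx[-sqrt(3*x**2 + 3/2)] = -sqrt(6)*x/sqrt(2*x**2 + 1) = f(x).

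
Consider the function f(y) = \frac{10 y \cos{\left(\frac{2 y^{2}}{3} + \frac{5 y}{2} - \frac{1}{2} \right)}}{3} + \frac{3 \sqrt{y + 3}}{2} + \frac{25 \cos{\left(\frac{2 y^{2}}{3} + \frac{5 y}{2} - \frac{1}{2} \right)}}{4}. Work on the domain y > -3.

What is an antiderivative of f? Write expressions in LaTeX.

Integrate term by term and add the pieces.
Check: d/dy[\frac{2 \left(y + 3\right)^{\frac{3}{2}} + 5 \sin{\left(\frac{2 y^{2}}{3} + \frac{5 y}{2} - \frac{1}{2} \right)}}{2}] = \frac{10 y \cos{\left(\frac{2 y^{2}}{3} + \frac{5 y}{2} - \frac{1}{2} \right)}}{3} + \frac{3 \sqrt{y + 3}}{2} + \frac{25 \cos{\left(\frac{2 y^{2}}{3} + \frac{5 y}{2} - \frac{1}{2} \right)}}{4} = f(y).

An antiderivative is F(y) = \frac{2 \left(y + 3\right)^{\frac{3}{2}} + 5 \sin{\left(\frac{2 y^{2}}{3} + \frac{5 y}{2} - \frac{1}{2} \right)}}{2}.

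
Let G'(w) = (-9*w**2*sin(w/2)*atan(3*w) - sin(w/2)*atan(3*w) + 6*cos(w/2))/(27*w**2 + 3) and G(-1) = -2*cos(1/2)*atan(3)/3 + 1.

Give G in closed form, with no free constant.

G(w) = 2*cos(w/2)*atan(3*w)/3 + 1

Recognize the product-rule pattern: G'(w) = u'v + uv' with u = 2*atan(3*w)/3, v = cos(w/2), so integration by parts undoes it.
A general antiderivative is 2*cos(w/2)*atan(3*w)/3 + C.
The condition gives C = -2*cos(1/2)*atan(3)/3 + 1 - (-2*cos(1/2)*atan(3)/3) = 1.
So G(w) = 2*cos(w/2)*atan(3*w)/3 + 1.
Check: d/dw[2*cos(w/2)*atan(3*w)/3 + 1] = (-9*w**2*sin(w/2)*atan(3*w) - sin(w/2)*atan(3*w) + 6*cos(w/2))/(27*w**2 + 3) = G'(w).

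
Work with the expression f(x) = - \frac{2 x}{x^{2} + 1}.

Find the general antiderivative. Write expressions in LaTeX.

F(x) = - \log{\left(3 x^{2} + 3 \right)} + C

The substitution u = 3 x^{2} + 3 works: f is exactly (dF/du)*(du/dx) for that inner function.
Check: d/dx[- \log{\left(3 x^{2} + 3 \right)}] = - \frac{2 x}{x^{2} + 1} = f(x).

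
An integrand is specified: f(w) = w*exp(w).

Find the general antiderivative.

f has the shape u'v + uv' for u = w - 1 and v = exp(w) — it is the derivative of the product u*v.
Check: d/dw[(w - 1)*exp(w)] = w*exp(w) = f(w).

F(w) = (w - 1)*exp(w) + C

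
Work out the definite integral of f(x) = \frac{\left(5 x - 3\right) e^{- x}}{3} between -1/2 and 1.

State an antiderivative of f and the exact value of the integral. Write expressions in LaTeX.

Recognize the product-rule pattern: f = u'v + uv' with u = - \frac{5 x}{3} - \frac{2}{3}, v = e^{- x}, so integration by parts undoes it.
F(x) = \frac{\left(- 5 x - 2\right) e^{- x}}{3} is an antiderivative of f.
Check: d/dx[\frac{\left(- 5 x - 2\right) e^{- x}}{3}] = \frac{\left(5 x - 3\right) e^{- x}}{3} = f(x).
F(1) = - \frac{7}{3 e}; F(-1/2) = \frac{e^{\frac{1}{2}}}{6}.
Integral = F(1) - F(-1/2) = - \frac{7}{3 e} - \frac{e^{\frac{1}{2}}}{6}.

Antiderivative: F(x) = \frac{\left(- 5 x - 2\right) e^{- x}}{3}; value = - \frac{7}{3 e} - \frac{e^{\frac{1}{2}}}{6}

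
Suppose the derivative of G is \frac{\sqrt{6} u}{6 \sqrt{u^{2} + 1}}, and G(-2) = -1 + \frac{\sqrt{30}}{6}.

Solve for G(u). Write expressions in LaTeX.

The substitution w = \frac{3 u^{2}}{2} + \frac{3}{2} works: G'(u) is exactly (dG/dw)*(dw/du) for that inner function.
A general antiderivative is \frac{\sqrt{\frac{3 u^{2}}{2} + \frac{3}{2}}}{3} + C.
The condition gives C = -1 + \frac{\sqrt{30}}{6} - (\frac{\sqrt{30}}{6}) = -1.
So G(u) = \frac{\sqrt{6} \sqrt{u^{2} + 1} - 6}{6}.
Check: d/du[\frac{\sqrt{6} \sqrt{u^{2} + 1} - 6}{6}] = \frac{\sqrt{6} u}{6 \sqrt{u^{2} + 1}} = G'(u).

G(u) = \frac{\sqrt{6} \sqrt{u^{2} + 1} - 6}{6}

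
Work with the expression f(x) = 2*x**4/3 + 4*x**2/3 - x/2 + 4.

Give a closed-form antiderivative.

An antiderivative is F(x) = 2*x**5/15 + 4*x**3/9 - x**2/4 + 4*x.

Integrate term by term and add the pieces.
Check: d/dx[2*x**5/15 + 4*x**3/9 - x**2/4 + 4*x] = 2*x**4/3 + 4*x**2/3 - x/2 + 4 = f(x).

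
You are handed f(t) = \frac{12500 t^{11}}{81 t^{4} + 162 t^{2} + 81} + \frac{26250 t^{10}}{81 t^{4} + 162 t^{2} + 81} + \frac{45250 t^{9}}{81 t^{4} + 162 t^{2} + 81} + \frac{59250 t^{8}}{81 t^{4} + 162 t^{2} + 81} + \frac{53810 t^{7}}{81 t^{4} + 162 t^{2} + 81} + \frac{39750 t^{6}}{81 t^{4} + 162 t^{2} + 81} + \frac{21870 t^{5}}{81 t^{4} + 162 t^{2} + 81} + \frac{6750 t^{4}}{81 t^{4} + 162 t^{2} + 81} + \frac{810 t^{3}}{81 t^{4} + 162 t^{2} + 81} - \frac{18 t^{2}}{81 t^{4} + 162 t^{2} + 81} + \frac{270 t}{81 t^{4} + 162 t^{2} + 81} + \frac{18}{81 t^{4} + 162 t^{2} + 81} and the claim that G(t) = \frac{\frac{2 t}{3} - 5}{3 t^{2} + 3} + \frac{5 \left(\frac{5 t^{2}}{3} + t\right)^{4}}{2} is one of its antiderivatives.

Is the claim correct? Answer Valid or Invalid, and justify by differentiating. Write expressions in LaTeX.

Valid - the claim checks out under differentiation.

d/dt[G] = \frac{12500 t^{11} + 26250 t^{10} + 45250 t^{9} + 59250 t^{8} + 53810 t^{7} + 39750 t^{6} + 21870 t^{5} + 6750 t^{4} + 810 t^{3} - 18 t^{2} + 270 t + 18}{81 t^{4} + 162 t^{2} + 81}
This equals f(t) exactly, so the claim holds.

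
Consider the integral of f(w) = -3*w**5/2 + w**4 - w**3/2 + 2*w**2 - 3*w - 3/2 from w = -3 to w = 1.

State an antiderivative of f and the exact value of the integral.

Integrate term by term and add the pieces.
F(w) = -w**6/4 + w**5/5 - w**4/8 + 2*w**3/3 - 3*w**2/2 - 3*w/2 is an antiderivative of f.
Check: d/dw[-w**6/4 + w**5/5 - w**4/8 + 2*w**3/3 - 3*w**2/2 - 3*w/2] = -3*w**5/2 + w**4 - w**3/2 + 2*w**2 - 3*w - 3/2 = f(w).
F(1) = -301/120; F(-3) = -10719/40.
Integral = F(1) - F(-3) = 3982/15.

Antiderivative: F(w) = -w**6/4 + w**5/5 - w**4/8 + 2*w**3/3 - 3*w**2/2 - 3*w/2; value = 3982/15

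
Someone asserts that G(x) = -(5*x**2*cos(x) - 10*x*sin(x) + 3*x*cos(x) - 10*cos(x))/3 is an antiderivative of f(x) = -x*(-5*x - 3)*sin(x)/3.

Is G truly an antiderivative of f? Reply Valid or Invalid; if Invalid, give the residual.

Invalid: d/dx[G] - f = -cos(x), which is not 0.

d/dx[G] = 5*x**2*sin(x)/3 + x*sin(x) - cos(x)
d/dx[G] - f(x) = -cos(x) != 0.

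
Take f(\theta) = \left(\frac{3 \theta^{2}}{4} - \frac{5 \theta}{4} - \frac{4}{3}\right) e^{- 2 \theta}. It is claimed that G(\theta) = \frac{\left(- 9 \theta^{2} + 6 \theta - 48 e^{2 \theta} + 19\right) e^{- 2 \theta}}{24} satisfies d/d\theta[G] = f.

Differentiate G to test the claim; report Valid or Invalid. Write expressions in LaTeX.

Valid - differentiating G returns exactly f.

d/d\theta[G] = \frac{\left(9 \theta^{2} - 15 \theta - 16\right) e^{- 2 \theta}}{12}
This equals f(\theta) exactly, so the claim holds.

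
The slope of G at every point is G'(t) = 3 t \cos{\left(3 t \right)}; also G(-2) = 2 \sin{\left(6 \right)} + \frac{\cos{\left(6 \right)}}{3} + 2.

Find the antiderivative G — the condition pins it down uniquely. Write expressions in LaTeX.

G(t) = t \sin{\left(3 t \right)} + \frac{\cos{\left(3 t \right)}}{3} + 2

Differentiate the proposed G(t) back; it has to land on the given G'(t).
A general antiderivative is t \sin{\left(3 t \right)} + \frac{\cos{\left(3 t \right)}}{3} + C.
The condition gives C = 2 \sin{\left(6 \right)} + \frac{\cos{\left(6 \right)}}{3} + 2 - (2 \sin{\left(6 \right)} + \frac{\cos{\left(6 \right)}}{3}) = 2.
So G(t) = t \sin{\left(3 t \right)} + \frac{\cos{\left(3 t \right)}}{3} + 2.
Check: d/dt[t \sin{\left(3 t \right)} + \frac{\cos{\left(3 t \right)}}{3} + 2] = 3 t \cos{\left(3 t \right)} = G'(t).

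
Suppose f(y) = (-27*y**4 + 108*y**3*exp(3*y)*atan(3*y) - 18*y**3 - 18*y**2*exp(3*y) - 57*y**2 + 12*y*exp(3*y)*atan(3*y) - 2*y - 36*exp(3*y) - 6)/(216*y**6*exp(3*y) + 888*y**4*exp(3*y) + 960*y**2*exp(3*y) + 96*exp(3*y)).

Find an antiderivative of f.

f has the shape u'v + uv' for u = -1/(4*(2*y**2 + 4)) and v = 2*atan(3*y) - exp(-3*y)/3 — it is the derivative of the product u*v.
Check: d/dy[-(6*exp(3*y)*atan(3*y) - 1)*exp(-3*y)/(24*(y**2 + 2))] = (-27*y**4 + 108*y**3*exp(3*y)*atan(3*y) - 18*y**3 - 18*y**2*exp(3*y) - 57*y**2 + 12*y*exp(3*y)*atan(3*y) - 2*y - 36*exp(3*y) - 6)/(216*y**6*exp(3*y) + 888*y**4*exp(3*y) + 960*y**2*exp(3*y) + 96*exp(3*y)) = f(y).

An antiderivative is F(y) = -(6*exp(3*y)*atan(3*y) - 1)*exp(-3*y)/(24*(y**2 + 2)).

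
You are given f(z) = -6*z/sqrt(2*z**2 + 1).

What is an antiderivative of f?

f matches the chain-rule pattern g'(h)*h' with inner function h(z) = 2*z**2 + 1; substituting u = h(z) collapses the integral.
Check: d/dz[-3*sqrt(2*z**2 + 1)] = -6*z/sqrt(2*z**2 + 1) = f(z).

An antiderivative is F(z) = -3*sqrt(2*z**2 + 1).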